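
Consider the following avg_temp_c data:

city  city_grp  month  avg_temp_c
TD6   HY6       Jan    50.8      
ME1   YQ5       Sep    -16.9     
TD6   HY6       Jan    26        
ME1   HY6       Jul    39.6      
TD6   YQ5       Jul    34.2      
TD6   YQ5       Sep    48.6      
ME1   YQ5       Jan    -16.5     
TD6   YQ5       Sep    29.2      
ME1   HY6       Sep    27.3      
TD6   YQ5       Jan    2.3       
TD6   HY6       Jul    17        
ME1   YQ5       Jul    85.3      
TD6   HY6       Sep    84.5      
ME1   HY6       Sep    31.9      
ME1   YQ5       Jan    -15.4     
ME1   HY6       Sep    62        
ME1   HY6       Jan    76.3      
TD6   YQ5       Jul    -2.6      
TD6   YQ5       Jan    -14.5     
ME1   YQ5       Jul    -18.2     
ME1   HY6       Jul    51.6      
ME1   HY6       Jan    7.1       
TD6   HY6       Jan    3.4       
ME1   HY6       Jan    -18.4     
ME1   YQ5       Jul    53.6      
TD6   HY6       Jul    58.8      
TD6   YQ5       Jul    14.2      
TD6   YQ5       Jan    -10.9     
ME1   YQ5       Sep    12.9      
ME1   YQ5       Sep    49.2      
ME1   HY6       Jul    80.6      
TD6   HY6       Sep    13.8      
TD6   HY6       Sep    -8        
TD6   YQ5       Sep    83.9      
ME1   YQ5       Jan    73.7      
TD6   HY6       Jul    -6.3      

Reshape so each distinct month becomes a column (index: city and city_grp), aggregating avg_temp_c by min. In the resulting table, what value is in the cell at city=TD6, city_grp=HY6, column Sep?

-8

Rows with city=TD6, city_grp=HY6 and month=Sep: avg_temp_c values are 84.5, 13.8, -8.
min(84.5, 13.8, -8) = -8.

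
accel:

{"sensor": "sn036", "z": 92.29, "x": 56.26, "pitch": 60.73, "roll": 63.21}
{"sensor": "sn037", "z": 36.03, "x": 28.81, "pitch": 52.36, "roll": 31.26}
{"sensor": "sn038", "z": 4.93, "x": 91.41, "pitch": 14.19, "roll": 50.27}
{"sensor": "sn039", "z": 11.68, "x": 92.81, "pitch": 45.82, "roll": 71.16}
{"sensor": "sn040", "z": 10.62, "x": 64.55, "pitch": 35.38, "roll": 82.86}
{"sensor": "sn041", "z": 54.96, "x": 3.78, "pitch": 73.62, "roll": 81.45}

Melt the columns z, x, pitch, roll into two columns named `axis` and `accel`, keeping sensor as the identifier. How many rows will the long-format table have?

24

6 sensor values × 4 melted columns = 24 rows.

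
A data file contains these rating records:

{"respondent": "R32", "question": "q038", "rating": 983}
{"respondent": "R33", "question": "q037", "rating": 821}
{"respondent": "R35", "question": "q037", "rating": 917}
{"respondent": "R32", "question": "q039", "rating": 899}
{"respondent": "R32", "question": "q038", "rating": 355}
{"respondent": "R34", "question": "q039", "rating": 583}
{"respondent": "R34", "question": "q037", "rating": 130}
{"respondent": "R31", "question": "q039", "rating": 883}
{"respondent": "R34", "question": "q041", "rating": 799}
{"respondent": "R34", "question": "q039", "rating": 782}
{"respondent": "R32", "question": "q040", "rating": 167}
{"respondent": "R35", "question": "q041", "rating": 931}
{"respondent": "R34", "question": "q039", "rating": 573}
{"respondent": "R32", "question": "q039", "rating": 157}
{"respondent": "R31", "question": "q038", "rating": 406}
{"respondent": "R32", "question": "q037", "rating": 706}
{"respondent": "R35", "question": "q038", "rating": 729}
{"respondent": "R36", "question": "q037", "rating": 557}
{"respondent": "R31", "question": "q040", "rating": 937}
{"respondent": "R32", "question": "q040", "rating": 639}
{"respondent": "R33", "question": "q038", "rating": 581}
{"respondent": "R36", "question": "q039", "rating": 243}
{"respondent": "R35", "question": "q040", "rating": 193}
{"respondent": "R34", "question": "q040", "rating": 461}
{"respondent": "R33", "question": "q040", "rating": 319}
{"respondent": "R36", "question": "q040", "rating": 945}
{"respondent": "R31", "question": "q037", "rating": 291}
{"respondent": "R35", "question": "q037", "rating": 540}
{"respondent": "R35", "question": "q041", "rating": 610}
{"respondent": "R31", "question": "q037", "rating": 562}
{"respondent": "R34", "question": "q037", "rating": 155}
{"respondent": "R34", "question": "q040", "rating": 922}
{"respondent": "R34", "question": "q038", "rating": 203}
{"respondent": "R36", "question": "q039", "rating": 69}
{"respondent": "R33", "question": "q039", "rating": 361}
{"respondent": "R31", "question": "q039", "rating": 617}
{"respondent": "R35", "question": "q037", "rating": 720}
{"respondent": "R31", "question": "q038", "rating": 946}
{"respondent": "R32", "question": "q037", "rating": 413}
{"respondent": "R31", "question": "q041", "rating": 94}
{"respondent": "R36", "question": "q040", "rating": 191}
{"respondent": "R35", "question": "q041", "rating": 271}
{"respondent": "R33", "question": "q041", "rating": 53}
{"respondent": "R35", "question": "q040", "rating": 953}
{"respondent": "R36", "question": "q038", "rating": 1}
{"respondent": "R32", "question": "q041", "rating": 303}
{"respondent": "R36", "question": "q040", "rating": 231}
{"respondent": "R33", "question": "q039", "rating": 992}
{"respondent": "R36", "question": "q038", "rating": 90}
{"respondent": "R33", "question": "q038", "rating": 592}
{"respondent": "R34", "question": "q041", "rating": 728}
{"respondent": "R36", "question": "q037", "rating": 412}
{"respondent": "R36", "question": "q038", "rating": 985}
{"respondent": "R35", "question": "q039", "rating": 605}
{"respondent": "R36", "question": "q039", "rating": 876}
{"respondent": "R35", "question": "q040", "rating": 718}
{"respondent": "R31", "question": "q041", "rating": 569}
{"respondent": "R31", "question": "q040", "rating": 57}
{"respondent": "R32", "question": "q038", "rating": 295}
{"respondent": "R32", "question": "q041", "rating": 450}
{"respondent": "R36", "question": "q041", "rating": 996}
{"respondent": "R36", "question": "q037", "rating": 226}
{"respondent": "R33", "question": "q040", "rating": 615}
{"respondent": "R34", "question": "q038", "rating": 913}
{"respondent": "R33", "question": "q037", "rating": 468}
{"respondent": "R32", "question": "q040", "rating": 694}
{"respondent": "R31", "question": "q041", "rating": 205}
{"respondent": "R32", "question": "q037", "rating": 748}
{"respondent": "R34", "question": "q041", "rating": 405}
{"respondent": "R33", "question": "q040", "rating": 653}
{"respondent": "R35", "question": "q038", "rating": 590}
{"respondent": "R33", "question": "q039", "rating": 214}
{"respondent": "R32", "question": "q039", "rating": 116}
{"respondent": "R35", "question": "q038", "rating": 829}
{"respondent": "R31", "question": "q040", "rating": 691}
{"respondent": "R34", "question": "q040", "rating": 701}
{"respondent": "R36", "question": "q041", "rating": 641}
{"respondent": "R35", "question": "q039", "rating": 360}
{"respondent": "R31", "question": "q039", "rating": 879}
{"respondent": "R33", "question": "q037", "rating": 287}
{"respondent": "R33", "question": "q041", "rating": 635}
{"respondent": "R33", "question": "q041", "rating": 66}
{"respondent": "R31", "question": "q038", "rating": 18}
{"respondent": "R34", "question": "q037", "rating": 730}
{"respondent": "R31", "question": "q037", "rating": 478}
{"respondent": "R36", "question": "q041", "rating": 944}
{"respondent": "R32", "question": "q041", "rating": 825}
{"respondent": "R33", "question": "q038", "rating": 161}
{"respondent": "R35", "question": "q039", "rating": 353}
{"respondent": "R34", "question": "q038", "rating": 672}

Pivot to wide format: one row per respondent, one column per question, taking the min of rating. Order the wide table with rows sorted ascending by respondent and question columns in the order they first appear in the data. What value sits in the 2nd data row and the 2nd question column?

413

With rows sorted ascending by respondent, row 2 is respondent=R32. question columns in first-appearance order: q038, q037, q039, q041, q040; column 2 is q037.
Long rows with respondent=R32, question=q037: min(706, 413, 748) = 413.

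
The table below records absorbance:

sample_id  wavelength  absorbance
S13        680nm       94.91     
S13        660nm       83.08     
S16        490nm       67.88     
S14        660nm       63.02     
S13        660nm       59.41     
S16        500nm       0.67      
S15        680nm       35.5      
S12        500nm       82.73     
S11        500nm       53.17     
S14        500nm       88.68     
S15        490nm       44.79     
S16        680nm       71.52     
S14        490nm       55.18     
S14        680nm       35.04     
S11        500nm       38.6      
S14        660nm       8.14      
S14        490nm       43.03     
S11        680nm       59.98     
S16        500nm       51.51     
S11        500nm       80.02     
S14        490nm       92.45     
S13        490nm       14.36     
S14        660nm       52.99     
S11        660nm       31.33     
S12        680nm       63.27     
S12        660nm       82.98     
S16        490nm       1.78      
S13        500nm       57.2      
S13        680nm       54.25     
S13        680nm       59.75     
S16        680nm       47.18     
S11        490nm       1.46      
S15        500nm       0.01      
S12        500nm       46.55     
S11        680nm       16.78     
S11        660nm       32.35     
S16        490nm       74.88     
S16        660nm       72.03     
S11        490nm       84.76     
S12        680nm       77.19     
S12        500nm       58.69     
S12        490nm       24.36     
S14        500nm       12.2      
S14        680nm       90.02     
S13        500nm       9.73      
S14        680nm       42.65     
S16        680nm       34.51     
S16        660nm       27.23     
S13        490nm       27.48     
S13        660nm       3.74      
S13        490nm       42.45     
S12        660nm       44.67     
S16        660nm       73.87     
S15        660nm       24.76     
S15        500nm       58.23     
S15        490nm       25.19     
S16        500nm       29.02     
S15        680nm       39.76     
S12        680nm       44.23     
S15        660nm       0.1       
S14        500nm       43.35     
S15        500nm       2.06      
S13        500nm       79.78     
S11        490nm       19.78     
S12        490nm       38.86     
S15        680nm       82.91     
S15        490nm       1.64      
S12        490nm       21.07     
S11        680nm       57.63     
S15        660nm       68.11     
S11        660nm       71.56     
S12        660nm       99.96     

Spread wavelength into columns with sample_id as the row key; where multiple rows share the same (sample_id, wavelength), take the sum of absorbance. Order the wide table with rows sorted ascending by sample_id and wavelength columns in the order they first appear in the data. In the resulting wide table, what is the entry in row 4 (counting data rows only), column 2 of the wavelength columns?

124.15

With rows sorted ascending by sample_id, row 4 is sample_id=S14. wavelength columns in first-appearance order: 680nm, 660nm, 490nm, 500nm; column 2 is 660nm.
Long rows with sample_id=S14, wavelength=660nm: 63.02 + 8.14 + 52.99 = 124.15.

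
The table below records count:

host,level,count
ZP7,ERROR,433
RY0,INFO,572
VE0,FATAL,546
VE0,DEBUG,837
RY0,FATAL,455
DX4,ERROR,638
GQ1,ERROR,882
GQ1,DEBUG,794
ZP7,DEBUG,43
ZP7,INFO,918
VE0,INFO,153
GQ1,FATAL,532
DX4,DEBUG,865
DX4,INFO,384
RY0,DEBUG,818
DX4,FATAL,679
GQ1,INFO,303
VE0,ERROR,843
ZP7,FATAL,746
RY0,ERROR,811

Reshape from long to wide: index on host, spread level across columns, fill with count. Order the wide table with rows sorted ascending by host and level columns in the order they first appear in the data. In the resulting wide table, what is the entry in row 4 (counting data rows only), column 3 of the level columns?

546

With rows sorted ascending by host, row 4 is host=VE0. level columns in first-appearance order: ERROR, INFO, FATAL, DEBUG; column 3 is FATAL.
Long rows with host=VE0, level=FATAL: count = 546.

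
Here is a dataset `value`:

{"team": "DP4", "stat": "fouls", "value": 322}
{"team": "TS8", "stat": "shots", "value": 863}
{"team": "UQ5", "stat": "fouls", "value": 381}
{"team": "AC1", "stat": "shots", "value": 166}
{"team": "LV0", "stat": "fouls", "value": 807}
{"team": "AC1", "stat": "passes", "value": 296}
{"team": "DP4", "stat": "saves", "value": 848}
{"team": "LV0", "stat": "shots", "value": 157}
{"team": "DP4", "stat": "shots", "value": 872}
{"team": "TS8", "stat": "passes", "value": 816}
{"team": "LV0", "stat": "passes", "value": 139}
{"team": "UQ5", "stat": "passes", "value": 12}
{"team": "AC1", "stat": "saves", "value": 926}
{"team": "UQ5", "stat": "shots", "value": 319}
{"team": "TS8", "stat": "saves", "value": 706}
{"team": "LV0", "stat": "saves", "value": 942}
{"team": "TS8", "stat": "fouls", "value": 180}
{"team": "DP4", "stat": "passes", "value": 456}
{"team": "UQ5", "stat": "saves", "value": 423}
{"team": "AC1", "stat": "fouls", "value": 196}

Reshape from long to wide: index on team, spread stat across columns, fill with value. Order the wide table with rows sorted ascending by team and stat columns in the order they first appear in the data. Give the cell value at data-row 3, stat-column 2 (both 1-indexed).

With rows sorted ascending by team, row 3 is team=LV0. stat columns in first-appearance order: fouls, shots, passes, saves; column 2 is shots.
Long rows with team=LV0, stat=shots: value = 157.

157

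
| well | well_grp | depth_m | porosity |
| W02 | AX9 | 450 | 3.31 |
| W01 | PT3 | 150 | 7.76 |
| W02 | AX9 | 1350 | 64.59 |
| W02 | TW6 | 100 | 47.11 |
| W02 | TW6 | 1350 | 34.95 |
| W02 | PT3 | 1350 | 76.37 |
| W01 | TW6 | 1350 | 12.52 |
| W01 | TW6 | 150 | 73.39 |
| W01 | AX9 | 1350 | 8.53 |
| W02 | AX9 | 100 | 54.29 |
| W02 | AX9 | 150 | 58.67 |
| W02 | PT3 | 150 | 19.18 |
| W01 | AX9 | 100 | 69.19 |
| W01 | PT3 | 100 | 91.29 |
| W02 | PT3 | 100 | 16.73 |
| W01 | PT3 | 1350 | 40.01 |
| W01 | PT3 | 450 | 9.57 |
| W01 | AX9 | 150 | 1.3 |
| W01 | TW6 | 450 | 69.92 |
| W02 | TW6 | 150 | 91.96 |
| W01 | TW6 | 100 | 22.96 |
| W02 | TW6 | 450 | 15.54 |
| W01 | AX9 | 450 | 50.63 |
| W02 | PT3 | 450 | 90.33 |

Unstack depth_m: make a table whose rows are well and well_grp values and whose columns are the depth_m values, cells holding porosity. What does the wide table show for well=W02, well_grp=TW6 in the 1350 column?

34.95

Wide layout: rows indexed by well and well_grp, columns are the 4 distinct depth_m values (450, 150, 1350, 100).
Cell (well=W02, well_grp=TW6, depth_m=1350) draws from the long row where well=W02, well_grp=TW6 and depth_m=1350, which has porosity=34.95.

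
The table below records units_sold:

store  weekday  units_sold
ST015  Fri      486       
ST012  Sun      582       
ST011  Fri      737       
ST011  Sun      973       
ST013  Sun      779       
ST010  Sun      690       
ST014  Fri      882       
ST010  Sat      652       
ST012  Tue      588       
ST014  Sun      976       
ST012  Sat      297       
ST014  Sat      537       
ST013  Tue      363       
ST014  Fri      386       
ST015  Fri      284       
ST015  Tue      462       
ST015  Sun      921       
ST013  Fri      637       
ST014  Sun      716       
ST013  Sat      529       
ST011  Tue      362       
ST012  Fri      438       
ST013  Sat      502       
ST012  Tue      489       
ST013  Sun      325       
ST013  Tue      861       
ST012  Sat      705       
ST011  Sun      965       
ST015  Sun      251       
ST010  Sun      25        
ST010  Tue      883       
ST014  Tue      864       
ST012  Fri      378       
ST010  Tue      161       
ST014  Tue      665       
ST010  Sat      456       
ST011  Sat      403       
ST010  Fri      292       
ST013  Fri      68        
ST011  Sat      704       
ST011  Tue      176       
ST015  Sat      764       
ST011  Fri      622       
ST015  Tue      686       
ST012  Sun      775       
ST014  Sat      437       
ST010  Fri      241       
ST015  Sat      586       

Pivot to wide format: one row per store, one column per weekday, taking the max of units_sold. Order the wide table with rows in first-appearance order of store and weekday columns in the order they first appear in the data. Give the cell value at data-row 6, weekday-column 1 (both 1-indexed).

882

With rows in first-appearance order of store, row 6 is store=ST014. weekday columns in first-appearance order: Fri, Sun, Sat, Tue; column 1 is Fri.
Long rows with store=ST014, weekday=Fri: max(882, 386) = 882.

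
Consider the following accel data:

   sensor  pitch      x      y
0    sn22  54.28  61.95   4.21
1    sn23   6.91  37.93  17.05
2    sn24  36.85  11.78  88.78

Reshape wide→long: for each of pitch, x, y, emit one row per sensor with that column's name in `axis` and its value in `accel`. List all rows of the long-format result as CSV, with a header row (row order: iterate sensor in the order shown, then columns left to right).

sensor,axis,accel
sn22,pitch,54.28
sn22,x,61.95
sn22,y,4.21
sn23,pitch,6.91
sn23,x,37.93
sn23,y,17.05
sn24,pitch,36.85
sn24,x,11.78
sn24,y,88.78

Each (sensor, column) pair becomes one row: 3 × 3 = 9 rows.
For example, (sn22, pitch) → accel=54.28.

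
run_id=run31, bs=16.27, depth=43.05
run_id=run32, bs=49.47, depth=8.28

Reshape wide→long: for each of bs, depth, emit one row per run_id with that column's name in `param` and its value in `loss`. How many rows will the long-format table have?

4

2 run_id values × 2 melted columns = 4 rows.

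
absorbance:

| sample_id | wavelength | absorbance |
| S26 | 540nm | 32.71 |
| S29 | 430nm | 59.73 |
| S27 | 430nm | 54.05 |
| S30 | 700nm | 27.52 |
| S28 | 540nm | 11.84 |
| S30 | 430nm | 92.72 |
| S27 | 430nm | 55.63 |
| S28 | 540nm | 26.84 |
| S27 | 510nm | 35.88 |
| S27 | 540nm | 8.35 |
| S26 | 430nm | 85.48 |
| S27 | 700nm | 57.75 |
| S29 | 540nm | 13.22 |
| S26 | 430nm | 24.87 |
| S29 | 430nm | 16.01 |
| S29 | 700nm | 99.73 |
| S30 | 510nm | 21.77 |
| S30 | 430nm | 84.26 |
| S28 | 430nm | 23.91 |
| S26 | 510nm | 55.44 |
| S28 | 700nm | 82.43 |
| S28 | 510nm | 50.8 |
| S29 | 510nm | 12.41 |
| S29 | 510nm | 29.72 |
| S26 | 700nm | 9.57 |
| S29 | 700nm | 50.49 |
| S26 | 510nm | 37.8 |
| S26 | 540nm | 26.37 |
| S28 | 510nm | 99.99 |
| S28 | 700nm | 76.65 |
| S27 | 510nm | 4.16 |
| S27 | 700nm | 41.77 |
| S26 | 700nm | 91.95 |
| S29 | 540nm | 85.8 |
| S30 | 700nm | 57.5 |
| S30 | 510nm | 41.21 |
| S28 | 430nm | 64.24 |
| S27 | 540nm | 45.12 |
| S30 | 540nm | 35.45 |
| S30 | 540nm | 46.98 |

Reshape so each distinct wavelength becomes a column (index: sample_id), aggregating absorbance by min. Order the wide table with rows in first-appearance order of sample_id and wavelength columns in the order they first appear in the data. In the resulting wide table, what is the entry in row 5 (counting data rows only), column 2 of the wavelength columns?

23.91

With rows in first-appearance order of sample_id, row 5 is sample_id=S28. wavelength columns in first-appearance order: 540nm, 430nm, 700nm, 510nm; column 2 is 430nm.
Long rows with sample_id=S28, wavelength=430nm: min(23.91, 64.24) = 23.91.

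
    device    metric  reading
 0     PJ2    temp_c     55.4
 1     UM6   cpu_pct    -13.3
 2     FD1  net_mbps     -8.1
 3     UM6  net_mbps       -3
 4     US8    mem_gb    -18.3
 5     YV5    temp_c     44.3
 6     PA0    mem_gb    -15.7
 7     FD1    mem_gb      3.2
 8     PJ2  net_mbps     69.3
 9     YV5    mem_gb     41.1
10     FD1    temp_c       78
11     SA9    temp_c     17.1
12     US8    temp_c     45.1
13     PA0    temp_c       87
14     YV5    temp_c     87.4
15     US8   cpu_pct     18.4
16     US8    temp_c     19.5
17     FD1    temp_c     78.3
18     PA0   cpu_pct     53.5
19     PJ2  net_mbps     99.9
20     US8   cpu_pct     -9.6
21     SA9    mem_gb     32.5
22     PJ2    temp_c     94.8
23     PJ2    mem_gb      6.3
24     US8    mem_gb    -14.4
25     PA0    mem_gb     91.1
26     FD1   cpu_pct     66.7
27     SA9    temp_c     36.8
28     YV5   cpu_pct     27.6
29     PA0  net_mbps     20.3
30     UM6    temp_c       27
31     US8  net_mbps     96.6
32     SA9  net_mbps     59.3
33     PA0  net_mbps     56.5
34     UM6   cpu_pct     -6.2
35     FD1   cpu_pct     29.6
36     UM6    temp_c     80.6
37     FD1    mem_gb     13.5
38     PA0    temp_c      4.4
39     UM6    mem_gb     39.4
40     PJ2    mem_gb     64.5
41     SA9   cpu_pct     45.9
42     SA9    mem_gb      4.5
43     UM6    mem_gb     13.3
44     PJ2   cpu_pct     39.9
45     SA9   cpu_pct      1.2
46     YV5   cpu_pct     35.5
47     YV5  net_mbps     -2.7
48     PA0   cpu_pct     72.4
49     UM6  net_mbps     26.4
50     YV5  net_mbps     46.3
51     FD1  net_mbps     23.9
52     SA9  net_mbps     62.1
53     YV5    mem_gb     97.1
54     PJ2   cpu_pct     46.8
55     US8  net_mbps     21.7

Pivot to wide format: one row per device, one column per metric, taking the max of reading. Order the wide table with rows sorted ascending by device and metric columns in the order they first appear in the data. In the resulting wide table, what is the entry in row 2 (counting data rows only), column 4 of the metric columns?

With rows sorted ascending by device, row 2 is device=PA0. metric columns in first-appearance order: temp_c, cpu_pct, net_mbps, mem_gb; column 4 is mem_gb.
Long rows with device=PA0, metric=mem_gb: max(-15.7, 91.1) = 91.1.

91.1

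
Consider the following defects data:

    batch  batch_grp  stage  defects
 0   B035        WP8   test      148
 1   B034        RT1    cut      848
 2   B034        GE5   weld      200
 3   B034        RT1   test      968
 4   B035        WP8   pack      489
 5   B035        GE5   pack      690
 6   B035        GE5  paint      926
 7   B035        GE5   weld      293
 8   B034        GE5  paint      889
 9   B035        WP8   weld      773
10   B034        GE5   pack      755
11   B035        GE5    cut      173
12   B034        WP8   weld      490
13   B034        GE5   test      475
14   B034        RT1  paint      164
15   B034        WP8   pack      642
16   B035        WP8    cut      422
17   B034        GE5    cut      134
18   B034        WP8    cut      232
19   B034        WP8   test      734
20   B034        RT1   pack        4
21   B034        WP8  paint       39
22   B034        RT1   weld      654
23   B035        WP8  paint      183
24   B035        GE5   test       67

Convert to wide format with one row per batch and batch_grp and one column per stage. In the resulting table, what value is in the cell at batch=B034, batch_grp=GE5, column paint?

889

Wide layout: rows indexed by batch and batch_grp, columns are the 5 distinct stage values (test, cut, weld, pack, paint).
Cell (batch=B034, batch_grp=GE5, stage=paint) draws from the long row where batch=B034, batch_grp=GE5 and stage=paint, which has defects=889.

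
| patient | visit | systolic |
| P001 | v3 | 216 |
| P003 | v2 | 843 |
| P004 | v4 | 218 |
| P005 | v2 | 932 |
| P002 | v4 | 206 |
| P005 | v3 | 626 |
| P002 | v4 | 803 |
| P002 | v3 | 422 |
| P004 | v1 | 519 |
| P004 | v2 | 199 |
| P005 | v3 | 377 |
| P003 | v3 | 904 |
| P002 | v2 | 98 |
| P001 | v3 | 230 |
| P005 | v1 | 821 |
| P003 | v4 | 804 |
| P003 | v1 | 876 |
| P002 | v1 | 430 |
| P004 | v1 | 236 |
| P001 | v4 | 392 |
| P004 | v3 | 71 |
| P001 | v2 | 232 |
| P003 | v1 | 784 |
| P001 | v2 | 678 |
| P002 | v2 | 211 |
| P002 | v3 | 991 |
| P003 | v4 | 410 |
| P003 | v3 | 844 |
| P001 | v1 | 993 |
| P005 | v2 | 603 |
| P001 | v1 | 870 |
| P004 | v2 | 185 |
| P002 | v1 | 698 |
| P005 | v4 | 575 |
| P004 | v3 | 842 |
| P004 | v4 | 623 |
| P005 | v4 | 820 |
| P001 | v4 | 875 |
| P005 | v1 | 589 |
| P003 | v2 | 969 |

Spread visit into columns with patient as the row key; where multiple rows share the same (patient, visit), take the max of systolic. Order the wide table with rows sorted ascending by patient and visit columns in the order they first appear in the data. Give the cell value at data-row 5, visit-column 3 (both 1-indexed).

With rows sorted ascending by patient, row 5 is patient=P005. visit columns in first-appearance order: v3, v2, v4, v1; column 3 is v4.
Long rows with patient=P005, visit=v4: max(575, 820) = 820.

820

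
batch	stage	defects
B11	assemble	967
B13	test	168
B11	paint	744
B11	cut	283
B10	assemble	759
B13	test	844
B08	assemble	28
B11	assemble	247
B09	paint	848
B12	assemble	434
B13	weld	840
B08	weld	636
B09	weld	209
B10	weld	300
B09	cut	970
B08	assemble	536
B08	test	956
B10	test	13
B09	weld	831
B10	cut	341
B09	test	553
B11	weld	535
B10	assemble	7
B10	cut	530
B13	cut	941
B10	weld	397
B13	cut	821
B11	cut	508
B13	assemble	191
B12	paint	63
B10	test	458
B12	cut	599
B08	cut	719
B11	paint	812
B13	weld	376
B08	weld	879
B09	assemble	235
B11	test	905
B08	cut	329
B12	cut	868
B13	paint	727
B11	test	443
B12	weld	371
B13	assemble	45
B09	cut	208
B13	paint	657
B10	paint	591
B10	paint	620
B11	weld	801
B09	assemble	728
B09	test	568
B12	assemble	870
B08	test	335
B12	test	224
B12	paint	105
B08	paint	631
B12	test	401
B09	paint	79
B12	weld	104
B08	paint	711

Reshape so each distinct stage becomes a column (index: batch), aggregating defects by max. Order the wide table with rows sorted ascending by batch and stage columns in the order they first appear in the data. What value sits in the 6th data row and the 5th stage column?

With rows sorted ascending by batch, row 6 is batch=B13. stage columns in first-appearance order: assemble, test, paint, cut, weld; column 5 is weld.
Long rows with batch=B13, stage=weld: max(840, 376) = 840.

840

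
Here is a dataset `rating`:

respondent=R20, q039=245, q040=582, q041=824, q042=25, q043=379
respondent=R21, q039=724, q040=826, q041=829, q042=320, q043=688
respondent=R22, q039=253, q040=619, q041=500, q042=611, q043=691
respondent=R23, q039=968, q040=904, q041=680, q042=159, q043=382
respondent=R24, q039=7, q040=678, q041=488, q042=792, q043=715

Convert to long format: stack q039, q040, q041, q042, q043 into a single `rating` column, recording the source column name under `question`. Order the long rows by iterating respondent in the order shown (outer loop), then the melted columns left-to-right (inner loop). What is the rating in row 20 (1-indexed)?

25 rows total (5 × 5). Row 20: index ⌊(20-1)/5⌋ = 3 into respondent → R23; (20-1) mod 5 = 4 into the melted columns → q043.
So row 20 is (R23, q043, 382); rating = 382.

382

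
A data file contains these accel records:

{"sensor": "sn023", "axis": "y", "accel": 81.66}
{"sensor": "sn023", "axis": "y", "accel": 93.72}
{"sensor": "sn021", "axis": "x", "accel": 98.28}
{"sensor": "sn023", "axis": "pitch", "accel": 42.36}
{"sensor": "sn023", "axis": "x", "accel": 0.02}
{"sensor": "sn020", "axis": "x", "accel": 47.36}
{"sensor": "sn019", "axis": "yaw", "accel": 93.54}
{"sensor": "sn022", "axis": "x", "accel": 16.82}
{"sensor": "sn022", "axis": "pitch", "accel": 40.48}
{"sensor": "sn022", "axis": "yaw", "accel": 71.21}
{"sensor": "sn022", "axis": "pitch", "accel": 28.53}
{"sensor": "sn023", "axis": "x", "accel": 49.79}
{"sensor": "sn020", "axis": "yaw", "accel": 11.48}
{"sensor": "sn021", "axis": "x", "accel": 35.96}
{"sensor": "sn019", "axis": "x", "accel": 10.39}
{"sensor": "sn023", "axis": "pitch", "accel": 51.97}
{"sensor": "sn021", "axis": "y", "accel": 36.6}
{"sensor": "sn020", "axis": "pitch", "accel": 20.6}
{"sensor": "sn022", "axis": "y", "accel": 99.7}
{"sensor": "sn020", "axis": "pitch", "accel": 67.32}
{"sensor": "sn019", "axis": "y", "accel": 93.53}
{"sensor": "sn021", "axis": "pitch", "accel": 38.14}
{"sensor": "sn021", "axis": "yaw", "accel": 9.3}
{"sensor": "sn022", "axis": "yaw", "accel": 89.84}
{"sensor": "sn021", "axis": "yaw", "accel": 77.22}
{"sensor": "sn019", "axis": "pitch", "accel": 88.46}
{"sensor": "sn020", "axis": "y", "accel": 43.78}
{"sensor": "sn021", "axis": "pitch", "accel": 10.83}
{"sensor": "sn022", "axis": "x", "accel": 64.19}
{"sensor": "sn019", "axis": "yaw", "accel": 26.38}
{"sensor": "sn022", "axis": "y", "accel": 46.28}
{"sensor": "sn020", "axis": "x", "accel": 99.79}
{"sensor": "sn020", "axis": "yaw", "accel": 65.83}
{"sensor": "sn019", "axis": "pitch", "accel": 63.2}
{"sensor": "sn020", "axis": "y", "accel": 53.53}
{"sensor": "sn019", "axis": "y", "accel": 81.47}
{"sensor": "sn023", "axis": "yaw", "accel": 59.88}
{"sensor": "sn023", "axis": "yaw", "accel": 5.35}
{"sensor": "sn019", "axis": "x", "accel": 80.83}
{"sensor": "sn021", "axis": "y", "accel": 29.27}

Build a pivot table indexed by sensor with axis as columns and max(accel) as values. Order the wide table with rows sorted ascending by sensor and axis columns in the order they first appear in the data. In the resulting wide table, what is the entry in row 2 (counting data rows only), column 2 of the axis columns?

With rows sorted ascending by sensor, row 2 is sensor=sn020. axis columns in first-appearance order: y, x, pitch, yaw; column 2 is x.
Long rows with sensor=sn020, axis=x: max(47.36, 99.79) = 99.79.

99.79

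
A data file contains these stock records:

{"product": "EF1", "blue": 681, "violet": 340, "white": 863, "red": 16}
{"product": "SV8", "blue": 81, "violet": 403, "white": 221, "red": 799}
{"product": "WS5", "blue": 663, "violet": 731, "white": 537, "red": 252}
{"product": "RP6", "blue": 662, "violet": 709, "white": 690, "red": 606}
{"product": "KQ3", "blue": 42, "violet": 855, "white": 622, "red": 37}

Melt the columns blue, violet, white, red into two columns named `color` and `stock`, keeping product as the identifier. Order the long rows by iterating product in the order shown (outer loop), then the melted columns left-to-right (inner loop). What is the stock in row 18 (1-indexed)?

855

20 rows total (5 × 4). Row 18: index ⌊(18-1)/4⌋ = 4 into product → KQ3; (18-1) mod 4 = 1 into the melted columns → violet.
So row 18 is (KQ3, violet, 855); stock = 855.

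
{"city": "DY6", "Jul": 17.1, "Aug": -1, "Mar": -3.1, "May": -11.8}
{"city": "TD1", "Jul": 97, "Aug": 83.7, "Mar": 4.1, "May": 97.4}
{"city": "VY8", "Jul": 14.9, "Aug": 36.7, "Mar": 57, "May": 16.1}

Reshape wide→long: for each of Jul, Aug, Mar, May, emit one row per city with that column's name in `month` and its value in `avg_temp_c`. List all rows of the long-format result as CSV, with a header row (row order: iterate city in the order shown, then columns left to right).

city,month,avg_temp_c
DY6,Jul,17.1
DY6,Aug,-1
DY6,Mar,-3.1
DY6,May,-11.8
TD1,Jul,97
TD1,Aug,83.7
TD1,Mar,4.1
TD1,May,97.4
VY8,Jul,14.9
VY8,Aug,36.7
VY8,Mar,57
VY8,May,16.1

Each (city, column) pair becomes one row: 3 × 4 = 12 rows.
For example, (DY6, Jul) → avg_temp_c=17.1.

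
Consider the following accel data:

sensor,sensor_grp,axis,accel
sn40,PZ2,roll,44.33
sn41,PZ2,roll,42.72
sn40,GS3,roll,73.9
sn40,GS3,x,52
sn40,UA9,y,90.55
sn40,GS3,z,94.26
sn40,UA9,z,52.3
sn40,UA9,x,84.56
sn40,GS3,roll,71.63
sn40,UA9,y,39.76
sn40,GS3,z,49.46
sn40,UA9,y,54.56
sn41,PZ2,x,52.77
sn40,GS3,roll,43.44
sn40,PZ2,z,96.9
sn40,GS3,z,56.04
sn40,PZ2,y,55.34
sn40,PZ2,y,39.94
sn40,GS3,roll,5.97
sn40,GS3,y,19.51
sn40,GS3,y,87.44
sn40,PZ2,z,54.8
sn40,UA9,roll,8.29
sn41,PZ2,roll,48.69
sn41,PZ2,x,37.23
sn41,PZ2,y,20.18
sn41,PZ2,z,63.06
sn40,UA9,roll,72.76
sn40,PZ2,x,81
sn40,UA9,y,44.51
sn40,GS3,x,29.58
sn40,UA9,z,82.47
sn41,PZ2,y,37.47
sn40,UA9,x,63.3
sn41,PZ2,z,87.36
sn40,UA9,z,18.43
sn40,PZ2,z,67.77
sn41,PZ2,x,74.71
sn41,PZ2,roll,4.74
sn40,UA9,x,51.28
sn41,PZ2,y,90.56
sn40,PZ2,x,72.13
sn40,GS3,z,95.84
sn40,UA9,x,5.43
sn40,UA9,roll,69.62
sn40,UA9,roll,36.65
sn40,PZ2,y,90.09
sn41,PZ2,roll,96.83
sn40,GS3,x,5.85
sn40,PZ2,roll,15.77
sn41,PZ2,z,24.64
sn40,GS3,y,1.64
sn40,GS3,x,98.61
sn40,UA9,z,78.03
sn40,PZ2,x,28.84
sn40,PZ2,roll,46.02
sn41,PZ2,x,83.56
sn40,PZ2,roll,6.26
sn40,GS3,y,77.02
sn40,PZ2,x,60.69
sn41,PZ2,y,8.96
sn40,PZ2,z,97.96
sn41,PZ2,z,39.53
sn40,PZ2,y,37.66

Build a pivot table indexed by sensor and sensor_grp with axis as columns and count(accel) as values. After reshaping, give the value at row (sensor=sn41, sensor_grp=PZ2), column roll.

Rows with sensor=sn41, sensor_grp=PZ2 and axis=roll: accel values are 42.72, 48.69, 4.74, 96.83.
4 rows match — count = 4.

4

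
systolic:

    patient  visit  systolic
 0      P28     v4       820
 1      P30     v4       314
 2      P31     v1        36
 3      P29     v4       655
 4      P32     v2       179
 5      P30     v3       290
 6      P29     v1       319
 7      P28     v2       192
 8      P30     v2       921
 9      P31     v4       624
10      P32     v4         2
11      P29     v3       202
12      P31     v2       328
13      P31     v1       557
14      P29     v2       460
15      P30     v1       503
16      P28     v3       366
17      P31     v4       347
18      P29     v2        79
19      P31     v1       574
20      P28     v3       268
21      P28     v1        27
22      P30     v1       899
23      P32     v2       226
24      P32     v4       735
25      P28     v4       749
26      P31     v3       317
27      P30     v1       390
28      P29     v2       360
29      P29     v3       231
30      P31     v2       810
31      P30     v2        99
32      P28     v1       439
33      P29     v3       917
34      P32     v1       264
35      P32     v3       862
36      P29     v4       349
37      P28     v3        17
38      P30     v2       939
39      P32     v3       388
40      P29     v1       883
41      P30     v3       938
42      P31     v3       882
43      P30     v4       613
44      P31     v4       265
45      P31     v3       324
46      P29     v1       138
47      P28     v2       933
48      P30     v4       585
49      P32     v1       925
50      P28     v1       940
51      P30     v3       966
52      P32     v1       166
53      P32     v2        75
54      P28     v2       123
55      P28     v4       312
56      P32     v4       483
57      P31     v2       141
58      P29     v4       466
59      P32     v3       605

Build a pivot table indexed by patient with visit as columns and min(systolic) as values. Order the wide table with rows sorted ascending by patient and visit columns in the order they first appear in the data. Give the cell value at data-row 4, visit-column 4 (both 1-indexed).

317

With rows sorted ascending by patient, row 4 is patient=P31. visit columns in first-appearance order: v4, v1, v2, v3; column 4 is v3.
Long rows with patient=P31, visit=v3: min(317, 882, 324) = 317.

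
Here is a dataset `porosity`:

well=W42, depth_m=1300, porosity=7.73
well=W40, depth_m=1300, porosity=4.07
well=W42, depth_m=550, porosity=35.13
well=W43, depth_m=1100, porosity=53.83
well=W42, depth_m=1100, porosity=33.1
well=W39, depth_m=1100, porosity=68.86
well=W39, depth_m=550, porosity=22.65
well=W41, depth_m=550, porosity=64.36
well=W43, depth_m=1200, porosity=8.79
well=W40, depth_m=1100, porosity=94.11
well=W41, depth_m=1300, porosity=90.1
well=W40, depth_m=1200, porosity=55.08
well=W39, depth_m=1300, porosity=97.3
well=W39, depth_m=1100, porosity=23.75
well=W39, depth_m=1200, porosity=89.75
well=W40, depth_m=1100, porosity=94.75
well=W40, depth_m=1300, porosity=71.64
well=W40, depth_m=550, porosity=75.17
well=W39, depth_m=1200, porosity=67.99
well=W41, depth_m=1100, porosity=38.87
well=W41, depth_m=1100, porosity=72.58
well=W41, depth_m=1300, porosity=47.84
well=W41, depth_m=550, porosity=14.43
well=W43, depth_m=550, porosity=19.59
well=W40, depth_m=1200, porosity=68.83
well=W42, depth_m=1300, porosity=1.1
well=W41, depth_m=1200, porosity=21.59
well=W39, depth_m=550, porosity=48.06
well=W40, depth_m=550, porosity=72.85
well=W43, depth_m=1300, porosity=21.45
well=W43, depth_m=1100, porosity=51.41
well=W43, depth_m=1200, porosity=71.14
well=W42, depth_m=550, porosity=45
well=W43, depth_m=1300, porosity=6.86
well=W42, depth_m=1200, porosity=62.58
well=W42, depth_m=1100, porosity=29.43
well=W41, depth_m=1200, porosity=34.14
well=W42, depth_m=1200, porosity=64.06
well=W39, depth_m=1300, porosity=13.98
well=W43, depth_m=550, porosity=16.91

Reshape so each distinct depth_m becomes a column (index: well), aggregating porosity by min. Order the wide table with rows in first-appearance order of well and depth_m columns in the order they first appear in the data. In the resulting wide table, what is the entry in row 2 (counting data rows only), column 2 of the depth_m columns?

72.85

With rows in first-appearance order of well, row 2 is well=W40. depth_m columns in first-appearance order: 1300, 550, 1100, 1200; column 2 is 550.
Long rows with well=W40, depth_m=550: min(75.17, 72.85) = 72.85.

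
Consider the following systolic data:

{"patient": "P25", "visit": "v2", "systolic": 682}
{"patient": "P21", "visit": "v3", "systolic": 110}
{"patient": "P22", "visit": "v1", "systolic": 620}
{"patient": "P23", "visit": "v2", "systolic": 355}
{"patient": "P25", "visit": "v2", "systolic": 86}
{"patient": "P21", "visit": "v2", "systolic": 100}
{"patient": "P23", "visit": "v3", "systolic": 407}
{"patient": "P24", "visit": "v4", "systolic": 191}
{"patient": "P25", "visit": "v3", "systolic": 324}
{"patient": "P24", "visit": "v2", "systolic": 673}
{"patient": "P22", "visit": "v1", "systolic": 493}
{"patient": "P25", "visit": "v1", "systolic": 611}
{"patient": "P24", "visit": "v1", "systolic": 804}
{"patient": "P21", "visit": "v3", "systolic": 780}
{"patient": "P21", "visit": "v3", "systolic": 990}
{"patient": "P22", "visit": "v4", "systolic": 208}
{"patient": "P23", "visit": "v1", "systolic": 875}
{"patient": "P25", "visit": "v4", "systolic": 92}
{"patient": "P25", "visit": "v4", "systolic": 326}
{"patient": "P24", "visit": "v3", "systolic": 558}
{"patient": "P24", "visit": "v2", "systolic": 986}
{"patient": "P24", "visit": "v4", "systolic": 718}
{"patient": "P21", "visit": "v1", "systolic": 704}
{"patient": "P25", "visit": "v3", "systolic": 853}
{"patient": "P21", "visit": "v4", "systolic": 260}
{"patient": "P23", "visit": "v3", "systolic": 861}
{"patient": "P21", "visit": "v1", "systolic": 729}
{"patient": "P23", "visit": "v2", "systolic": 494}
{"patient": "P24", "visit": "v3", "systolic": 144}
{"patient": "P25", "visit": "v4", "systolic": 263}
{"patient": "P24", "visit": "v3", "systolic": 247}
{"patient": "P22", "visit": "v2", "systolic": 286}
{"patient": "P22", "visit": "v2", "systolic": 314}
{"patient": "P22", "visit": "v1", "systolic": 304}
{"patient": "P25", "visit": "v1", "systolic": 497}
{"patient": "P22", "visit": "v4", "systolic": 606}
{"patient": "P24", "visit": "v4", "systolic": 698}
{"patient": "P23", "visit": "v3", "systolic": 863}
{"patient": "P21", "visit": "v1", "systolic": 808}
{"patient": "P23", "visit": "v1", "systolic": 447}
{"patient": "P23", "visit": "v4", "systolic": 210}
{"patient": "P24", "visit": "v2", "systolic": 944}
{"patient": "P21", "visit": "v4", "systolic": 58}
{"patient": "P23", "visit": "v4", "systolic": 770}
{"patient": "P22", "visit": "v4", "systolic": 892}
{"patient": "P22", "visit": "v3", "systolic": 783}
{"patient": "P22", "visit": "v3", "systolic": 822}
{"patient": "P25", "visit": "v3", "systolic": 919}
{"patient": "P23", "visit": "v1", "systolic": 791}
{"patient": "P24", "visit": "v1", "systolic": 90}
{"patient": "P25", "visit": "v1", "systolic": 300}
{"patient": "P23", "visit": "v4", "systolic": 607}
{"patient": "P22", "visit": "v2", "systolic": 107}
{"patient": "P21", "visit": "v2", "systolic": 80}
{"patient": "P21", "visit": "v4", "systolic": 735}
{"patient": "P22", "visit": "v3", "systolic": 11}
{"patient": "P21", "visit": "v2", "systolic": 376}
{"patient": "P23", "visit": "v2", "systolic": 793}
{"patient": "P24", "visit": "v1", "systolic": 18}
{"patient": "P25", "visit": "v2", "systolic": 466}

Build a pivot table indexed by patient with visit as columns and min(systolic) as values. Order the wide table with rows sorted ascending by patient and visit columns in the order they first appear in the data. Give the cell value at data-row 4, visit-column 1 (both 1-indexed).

With rows sorted ascending by patient, row 4 is patient=P24. visit columns in first-appearance order: v2, v3, v1, v4; column 1 is v2.
Long rows with patient=P24, visit=v2: min(673, 986, 944) = 673.

673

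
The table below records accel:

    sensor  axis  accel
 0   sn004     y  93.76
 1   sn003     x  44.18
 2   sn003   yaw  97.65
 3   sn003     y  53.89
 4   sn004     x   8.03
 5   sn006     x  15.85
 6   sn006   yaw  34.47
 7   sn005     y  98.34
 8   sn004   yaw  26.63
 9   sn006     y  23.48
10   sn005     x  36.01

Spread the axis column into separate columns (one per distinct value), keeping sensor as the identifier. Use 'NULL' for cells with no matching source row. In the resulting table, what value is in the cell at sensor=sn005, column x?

The long row with sensor=sn005, axis=x has accel=36.01.

36.01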